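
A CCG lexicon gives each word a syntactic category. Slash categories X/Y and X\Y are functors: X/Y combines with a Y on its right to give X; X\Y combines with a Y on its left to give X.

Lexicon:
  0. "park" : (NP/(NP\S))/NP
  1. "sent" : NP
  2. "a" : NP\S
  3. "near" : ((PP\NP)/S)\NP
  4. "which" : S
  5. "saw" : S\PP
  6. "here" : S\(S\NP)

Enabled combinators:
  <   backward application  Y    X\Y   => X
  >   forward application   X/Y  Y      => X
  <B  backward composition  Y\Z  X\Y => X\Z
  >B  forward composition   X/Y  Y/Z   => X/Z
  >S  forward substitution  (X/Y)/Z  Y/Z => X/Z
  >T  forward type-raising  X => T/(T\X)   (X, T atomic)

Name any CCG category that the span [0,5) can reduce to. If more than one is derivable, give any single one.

[0,7] S   <
  [0,6] S\NP   <B
    [0,5] PP\NP   >
      [0,4] (PP\NP)/S   <
        [0,3] NP   >
          [0,2] NP/(NP\S)   >
            [0,1] "park" : (NP/(NP\S))/NP
            [1,2] "sent" : NP
          [2,3] "a" : NP\S
        [3,4] "near" : ((PP\NP)/S)\NP
      [4,5] "which" : S
    [5,6] "saw" : S\PP
  [6,7] "here" : S\(S\NP)

PP\NP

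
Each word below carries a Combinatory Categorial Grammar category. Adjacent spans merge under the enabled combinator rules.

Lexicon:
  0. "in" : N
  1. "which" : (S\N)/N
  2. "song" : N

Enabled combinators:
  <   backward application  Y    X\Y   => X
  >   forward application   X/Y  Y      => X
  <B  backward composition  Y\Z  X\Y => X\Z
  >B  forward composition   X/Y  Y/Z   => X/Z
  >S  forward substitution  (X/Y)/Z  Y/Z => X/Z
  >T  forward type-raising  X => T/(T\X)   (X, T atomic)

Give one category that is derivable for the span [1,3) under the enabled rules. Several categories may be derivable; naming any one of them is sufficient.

S\N

[0,3] S   <
  [0,1] "in" : N
  [1,3] S\N   >
    [1,2] "which" : (S\N)/N
    [2,3] "song" : N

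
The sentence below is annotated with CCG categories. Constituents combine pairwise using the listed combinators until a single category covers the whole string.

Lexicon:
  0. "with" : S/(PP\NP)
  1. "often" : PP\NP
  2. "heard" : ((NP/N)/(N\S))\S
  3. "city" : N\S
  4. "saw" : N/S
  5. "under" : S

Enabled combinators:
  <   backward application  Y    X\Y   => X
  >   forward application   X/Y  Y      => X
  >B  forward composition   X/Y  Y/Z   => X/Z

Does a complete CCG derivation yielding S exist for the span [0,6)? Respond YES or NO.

NO

S/(PP\NP) PP\NP ((NP/N)/(N\S))\S N\S N/S S
CKY chart[0,6] = {NP}; S ∉ chart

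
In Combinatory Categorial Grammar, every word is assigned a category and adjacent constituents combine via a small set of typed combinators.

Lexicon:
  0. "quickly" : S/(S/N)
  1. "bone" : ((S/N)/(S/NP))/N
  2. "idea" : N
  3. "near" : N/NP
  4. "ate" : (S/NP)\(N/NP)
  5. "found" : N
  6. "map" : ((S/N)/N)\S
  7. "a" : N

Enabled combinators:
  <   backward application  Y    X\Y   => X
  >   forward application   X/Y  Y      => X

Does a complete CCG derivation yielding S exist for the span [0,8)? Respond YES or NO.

[0,8] S   >
  [0,1] "quickly" : S/(S/N)
  [1,8] S/N   >
    [1,7] (S/N)/N   <
      [1,6] S   >
        [1,5] S/N   >
          [1,3] (S/N)/(S/NP)   >
            [1,2] "bone" : ((S/N)/(S/NP))/N
            [2,3] "idea" : N
          [3,5] S/NP   <
            [3,4] "near" : N/NP
            [4,5] "ate" : (S/NP)\(N/NP)
        [5,6] "found" : N
      [6,7] "map" : ((S/N)/N)\S
    [7,8] "a" : N

YES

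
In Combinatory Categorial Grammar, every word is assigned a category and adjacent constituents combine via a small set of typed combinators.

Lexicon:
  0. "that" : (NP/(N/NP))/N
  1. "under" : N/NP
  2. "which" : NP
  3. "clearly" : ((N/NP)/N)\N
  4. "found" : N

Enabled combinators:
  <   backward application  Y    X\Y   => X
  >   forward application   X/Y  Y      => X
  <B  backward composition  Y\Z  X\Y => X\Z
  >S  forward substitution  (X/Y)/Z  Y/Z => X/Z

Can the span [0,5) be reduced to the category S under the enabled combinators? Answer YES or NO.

(NP/(N/NP))/N N/NP NP ((N/NP)/N)\N N
CKY chart[0,5] = {NP}; S ∉ chart

NO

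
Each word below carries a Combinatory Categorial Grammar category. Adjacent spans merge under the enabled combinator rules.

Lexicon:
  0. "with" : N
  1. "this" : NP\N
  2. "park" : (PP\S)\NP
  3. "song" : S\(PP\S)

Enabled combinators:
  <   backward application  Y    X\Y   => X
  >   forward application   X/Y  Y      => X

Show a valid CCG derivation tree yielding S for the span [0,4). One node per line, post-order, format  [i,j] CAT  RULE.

[0,4] S   <
  [0,3] PP\S   <
    [0,2] NP   <
      [0,1] "with" : N
      [1,2] "this" : NP\N
    [2,3] "park" : (PP\S)\NP
  [3,4] "song" : S\(PP\S)

[0,1] N  lex  "with"
[1,2] NP\N  lex  "this"
[0,2] NP  <  k=1
[2,3] (PP\S)\NP  lex  "park"
[0,3] PP\S  <  k=2
[3,4] S\(PP\S)  lex  "song"
[0,4] S  <  k=3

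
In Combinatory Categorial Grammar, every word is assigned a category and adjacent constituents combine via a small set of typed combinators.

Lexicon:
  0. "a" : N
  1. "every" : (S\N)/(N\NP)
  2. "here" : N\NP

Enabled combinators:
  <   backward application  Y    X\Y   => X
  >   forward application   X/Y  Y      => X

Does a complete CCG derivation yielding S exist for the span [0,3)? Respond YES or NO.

YES

[0,3] S   <
  [0,1] "a" : N
  [1,3] S\N   >
    [1,2] "every" : (S\N)/(N\NP)
    [2,3] "here" : N\NP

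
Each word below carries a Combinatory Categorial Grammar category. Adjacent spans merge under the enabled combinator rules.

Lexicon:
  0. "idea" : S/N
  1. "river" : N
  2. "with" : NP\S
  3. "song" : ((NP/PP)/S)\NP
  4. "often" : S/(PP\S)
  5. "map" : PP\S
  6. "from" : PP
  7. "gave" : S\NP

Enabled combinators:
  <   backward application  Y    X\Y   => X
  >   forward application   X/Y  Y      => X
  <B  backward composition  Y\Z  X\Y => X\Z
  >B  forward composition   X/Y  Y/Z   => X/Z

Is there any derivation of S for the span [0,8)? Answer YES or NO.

[0,8] S   <
  [0,7] NP   >
    [0,6] NP/PP   >
      [0,4] (NP/PP)/S   <
        [0,3] NP   <
          [0,2] S   >
            [0,1] "idea" : S/N
            [1,2] "river" : N
          [2,3] "with" : NP\S
        [3,4] "song" : ((NP/PP)/S)\NP
      [4,6] S   >
        [4,5] "often" : S/(PP\S)
        [5,6] "map" : PP\S
    [6,7] "from" : PP
  [7,8] "gave" : S\NP

YES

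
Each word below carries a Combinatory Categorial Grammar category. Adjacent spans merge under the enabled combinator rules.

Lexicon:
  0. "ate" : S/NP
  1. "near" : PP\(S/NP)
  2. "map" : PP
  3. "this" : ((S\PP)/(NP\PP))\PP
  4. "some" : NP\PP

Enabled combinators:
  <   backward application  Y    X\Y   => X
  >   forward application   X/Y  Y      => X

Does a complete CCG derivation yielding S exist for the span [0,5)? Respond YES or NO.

[0,5] S   <
  [0,2] PP   <
    [0,1] "ate" : S/NP
    [1,2] "near" : PP\(S/NP)
  [2,5] S\PP   >
    [2,4] (S\PP)/(NP\PP)   <
      [2,3] "map" : PP
      [3,4] "this" : ((S\PP)/(NP\PP))\PP
    [4,5] "some" : NP\PP

YES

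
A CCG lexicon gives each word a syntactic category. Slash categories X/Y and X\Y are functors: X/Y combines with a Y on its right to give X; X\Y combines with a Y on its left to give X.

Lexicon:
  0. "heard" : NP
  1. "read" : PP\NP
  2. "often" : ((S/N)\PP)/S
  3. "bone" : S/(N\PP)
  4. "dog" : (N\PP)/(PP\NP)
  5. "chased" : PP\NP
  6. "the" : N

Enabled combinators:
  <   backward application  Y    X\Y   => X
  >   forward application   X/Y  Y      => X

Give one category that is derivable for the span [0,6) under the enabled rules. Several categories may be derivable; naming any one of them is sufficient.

S/N

[0,7] S   >
  [0,6] S/N   <
    [0,2] PP   <
      [0,1] "heard" : NP
      [1,2] "read" : PP\NP
    [2,6] (S/N)\PP   >
      [2,3] "often" : ((S/N)\PP)/S
      [3,6] S   >
        [3,4] "bone" : S/(N\PP)
        [4,6] N\PP   >
          [4,5] "dog" : (N\PP)/(PP\NP)
          [5,6] "chased" : PP\NP
  [6,7] "the" : N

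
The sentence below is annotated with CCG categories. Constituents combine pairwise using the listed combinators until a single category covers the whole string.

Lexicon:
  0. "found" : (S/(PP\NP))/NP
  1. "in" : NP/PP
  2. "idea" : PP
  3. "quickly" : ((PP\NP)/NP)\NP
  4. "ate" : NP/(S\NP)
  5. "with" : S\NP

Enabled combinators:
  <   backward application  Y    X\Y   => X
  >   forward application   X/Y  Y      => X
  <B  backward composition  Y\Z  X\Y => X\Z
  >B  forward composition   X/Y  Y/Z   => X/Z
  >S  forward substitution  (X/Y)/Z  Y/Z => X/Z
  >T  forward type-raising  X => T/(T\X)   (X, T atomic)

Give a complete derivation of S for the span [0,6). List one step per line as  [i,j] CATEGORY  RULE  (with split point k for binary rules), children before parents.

[0,6] S   >
  [0,4] S/NP   >S
    [0,1] "found" : (S/(PP\NP))/NP
    [1,4] (PP\NP)/NP   <
      [1,3] NP   >
        [1,2] "in" : NP/PP
        [2,3] "idea" : PP
      [3,4] "quickly" : ((PP\NP)/NP)\NP
  [4,6] NP   >
    [4,5] "ate" : NP/(S\NP)
    [5,6] "with" : S\NP

[0,1] (S/(PP\NP))/NP  lex  "found"
[1,2] NP/PP  lex  "in"
[2,3] PP  lex  "idea"
[1,3] NP  >  k=2
[3,4] ((PP\NP)/NP)\NP  lex  "quickly"
[1,4] (PP\NP)/NP  <  k=3
[0,4] S/NP  >S  k=1
[4,5] NP/(S\NP)  lex  "ate"
[5,6] S\NP  lex  "with"
[4,6] NP  >  k=5
[0,6] S  >  k=4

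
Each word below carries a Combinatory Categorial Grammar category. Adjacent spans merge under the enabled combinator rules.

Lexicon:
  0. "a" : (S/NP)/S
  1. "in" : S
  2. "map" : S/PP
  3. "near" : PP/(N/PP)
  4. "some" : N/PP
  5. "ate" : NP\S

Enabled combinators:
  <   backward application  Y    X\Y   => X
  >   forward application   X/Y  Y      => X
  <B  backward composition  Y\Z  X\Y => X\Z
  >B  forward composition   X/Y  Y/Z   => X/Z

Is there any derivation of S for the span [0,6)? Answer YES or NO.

[0,6] S   >
  [0,2] S/NP   >
    [0,1] "a" : (S/NP)/S
    [1,2] "in" : S
  [2,6] NP   <
    [2,5] S   >
      [2,3] "map" : S/PP
      [3,5] PP   >
        [3,4] "near" : PP/(N/PP)
        [4,5] "some" : N/PP
    [5,6] "ate" : NP\S

YES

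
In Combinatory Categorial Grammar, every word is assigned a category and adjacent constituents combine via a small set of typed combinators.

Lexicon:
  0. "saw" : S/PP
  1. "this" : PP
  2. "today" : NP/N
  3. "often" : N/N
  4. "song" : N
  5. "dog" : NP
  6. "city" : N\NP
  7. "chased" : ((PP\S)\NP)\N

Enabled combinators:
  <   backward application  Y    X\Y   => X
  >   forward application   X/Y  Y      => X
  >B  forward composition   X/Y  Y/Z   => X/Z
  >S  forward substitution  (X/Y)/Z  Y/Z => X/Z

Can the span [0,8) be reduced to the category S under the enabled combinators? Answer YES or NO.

NO

S/PP PP NP/N N/N N NP N\NP ((PP\S)\NP)\N
CKY chart[0,8] = {PP}; S ∉ chart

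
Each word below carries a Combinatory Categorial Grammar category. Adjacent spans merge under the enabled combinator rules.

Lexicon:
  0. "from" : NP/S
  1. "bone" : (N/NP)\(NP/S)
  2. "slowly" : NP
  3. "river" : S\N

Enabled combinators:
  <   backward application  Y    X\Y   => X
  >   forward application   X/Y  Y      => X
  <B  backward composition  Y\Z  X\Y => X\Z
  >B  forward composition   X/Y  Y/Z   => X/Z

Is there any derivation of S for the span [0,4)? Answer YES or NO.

YES

[0,4] S   <
  [0,3] N   >
    [0,2] N/NP   <
      [0,1] "from" : NP/S
      [1,2] "bone" : (N/NP)\(NP/S)
    [2,3] "slowly" : NP
  [3,4] "river" : S\N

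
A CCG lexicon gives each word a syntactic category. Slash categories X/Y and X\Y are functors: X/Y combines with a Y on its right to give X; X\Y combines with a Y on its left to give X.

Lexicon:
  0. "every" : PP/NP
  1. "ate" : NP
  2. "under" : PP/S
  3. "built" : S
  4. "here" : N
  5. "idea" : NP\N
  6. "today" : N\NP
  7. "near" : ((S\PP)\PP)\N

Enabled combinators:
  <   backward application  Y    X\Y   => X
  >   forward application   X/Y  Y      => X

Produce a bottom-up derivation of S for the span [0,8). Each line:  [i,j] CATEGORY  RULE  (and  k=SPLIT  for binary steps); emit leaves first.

[0,8] S   <
  [0,2] PP   >
    [0,1] "every" : PP/NP
    [1,2] "ate" : NP
  [2,8] S\PP   <
    [2,4] PP   >
      [2,3] "under" : PP/S
      [3,4] "built" : S
    [4,8] (S\PP)\PP   <
      [4,7] N   <
        [4,6] NP   <
          [4,5] "here" : N
          [5,6] "idea" : NP\N
        [6,7] "today" : N\NP
      [7,8] "near" : ((S\PP)\PP)\N

[0,1] PP/NP  lex  "every"
[1,2] NP  lex  "ate"
[0,2] PP  >  k=1
[2,3] PP/S  lex  "under"
[3,4] S  lex  "built"
[2,4] PP  >  k=3
[4,5] N  lex  "here"
[5,6] NP\N  lex  "idea"
[4,6] NP  <  k=5
[6,7] N\NP  lex  "today"
[4,7] N  <  k=6
[7,8] ((S\PP)\PP)\N  lex  "near"
[4,8] (S\PP)\PP  <  k=7
[2,8] S\PP  <  k=4
[0,8] S  <  k=2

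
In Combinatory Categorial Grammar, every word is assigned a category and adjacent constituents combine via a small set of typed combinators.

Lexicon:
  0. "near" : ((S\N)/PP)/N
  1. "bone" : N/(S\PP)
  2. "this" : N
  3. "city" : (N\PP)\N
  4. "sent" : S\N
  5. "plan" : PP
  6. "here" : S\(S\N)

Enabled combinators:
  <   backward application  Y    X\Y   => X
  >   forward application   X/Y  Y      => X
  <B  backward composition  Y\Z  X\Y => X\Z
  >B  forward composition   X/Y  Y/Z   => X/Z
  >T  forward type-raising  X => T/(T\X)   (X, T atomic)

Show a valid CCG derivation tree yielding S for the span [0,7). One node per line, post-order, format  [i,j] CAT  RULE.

[0,1] ((S\N)/PP)/N  lex  "near"
[1,2] N/(S\PP)  lex  "bone"
[2,3] N  lex  "this"
[3,4] (N\PP)\N  lex  "city"
[2,4] N\PP  <  k=3
[4,5] S\N  lex  "sent"
[2,5] S\PP  <B  k=4
[1,5] N  >  k=2
[0,5] (S\N)/PP  >  k=1
[5,6] PP  lex  "plan"
[0,6] S\N  >  k=5
[6,7] S\(S\N)  lex  "here"
[0,7] S  <  k=6

[0,7] S   <
  [0,6] S\N   >
    [0,5] (S\N)/PP   >
      [0,1] "near" : ((S\N)/PP)/N
      [1,5] N   >
        [1,2] "bone" : N/(S\PP)
        [2,5] S\PP   <B
          [2,4] N\PP   <
            [2,3] "this" : N
            [3,4] "city" : (N\PP)\N
          [4,5] "sent" : S\N
    [5,6] "plan" : PP
  [6,7] "here" : S\(S\N)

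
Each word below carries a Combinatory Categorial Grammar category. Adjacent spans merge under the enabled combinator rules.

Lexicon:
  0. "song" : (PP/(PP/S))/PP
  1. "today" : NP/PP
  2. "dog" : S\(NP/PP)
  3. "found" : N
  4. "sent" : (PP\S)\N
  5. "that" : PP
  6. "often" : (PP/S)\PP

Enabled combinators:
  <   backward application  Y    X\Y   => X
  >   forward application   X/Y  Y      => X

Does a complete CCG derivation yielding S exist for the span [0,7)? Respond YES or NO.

NO

(PP/(PP/S))/PP NP/PP S\(NP/PP) N (PP\S)\N PP (PP/S)\PP
CKY chart[0,7] = {PP}; S ∉ chart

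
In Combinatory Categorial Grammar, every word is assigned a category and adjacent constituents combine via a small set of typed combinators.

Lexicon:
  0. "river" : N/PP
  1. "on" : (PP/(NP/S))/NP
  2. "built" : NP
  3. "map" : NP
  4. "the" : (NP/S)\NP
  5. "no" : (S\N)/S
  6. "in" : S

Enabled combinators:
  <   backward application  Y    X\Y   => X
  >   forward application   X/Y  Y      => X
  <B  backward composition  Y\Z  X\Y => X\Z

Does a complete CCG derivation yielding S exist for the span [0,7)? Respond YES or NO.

[0,7] S   <
  [0,5] N   >
    [0,1] "river" : N/PP
    [1,5] PP   >
      [1,3] PP/(NP/S)   >
        [1,2] "on" : (PP/(NP/S))/NP
        [2,3] "built" : NP
      [3,5] NP/S   <
        [3,4] "map" : NP
        [4,5] "the" : (NP/S)\NP
  [5,7] S\N   >
    [5,6] "no" : (S\N)/S
    [6,7] "in" : S

YES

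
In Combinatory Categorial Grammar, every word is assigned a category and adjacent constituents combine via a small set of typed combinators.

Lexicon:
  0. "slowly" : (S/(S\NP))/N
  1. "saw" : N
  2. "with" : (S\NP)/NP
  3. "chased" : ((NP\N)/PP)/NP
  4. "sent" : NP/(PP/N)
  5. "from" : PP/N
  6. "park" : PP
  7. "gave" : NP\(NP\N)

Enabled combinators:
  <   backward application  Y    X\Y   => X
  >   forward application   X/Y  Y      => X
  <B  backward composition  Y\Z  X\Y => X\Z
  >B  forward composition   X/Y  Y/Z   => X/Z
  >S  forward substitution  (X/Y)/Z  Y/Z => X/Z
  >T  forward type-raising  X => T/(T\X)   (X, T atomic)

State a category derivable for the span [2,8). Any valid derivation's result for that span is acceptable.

S\NP

[0,8] S   >
  [0,2] S/(S\NP)   >
    [0,1] "slowly" : (S/(S\NP))/N
    [1,2] "saw" : N
  [2,8] S\NP   >
    [2,3] "with" : (S\NP)/NP
    [3,8] NP   <
      [3,7] NP\N   >
        [3,6] (NP\N)/PP   >
          [3,4] "chased" : ((NP\N)/PP)/NP
          [4,6] NP   >
            [4,5] "sent" : NP/(PP/N)
            [5,6] "from" : PP/N
        [6,7] "park" : PP
      [7,8] "gave" : NP\(NP\N)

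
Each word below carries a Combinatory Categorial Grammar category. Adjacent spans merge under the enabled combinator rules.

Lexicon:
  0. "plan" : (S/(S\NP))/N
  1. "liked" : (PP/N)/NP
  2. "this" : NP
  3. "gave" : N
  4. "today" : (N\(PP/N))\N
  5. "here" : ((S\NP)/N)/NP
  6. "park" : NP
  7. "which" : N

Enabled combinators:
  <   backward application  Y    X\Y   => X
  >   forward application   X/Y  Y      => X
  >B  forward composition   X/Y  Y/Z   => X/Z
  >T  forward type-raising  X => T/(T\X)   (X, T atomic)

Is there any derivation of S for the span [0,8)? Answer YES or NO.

[0,8] S   >
  [0,5] S/(S\NP)   >
    [0,1] "plan" : (S/(S\NP))/N
    [1,5] N   <
      [1,3] PP/N   >
        [1,2] "liked" : (PP/N)/NP
        [2,3] "this" : NP
      [3,5] N\(PP/N)   <
        [3,4] "gave" : N
        [4,5] "today" : (N\(PP/N))\N
  [5,8] S\NP   >
    [5,7] (S\NP)/N   >
      [5,6] "here" : ((S\NP)/N)/NP
      [6,7] "park" : NP
    [7,8] "which" : N

YES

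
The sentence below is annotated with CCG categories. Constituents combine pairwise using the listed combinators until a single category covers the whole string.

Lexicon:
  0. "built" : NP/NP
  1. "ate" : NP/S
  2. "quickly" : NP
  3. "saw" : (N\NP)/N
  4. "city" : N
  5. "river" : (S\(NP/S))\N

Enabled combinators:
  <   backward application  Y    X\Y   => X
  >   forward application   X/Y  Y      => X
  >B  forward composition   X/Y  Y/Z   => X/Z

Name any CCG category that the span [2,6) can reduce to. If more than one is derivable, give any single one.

S\(NP/S)

[0,6] S   <
  [0,2] NP/S   >B
    [0,1] "built" : NP/NP
    [1,2] "ate" : NP/S
  [2,6] S\(NP/S)   <
    [2,5] N   <
      [2,3] "quickly" : NP
      [3,5] N\NP   >
        [3,4] "saw" : (N\NP)/N
        [4,5] "city" : N
    [5,6] "river" : (S\(NP/S))\N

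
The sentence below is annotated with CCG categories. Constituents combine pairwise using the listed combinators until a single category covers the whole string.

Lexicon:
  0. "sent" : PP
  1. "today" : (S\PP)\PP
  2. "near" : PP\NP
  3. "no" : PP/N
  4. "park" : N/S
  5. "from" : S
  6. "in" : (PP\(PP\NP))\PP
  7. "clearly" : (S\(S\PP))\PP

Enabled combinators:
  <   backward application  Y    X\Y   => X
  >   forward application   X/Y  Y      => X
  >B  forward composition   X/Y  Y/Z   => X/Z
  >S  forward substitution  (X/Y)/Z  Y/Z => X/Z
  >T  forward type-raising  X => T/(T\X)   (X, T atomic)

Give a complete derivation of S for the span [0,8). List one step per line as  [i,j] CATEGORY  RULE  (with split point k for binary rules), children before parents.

[0,8] S   <
  [0,2] S\PP   <
    [0,1] "sent" : PP
    [1,2] "today" : (S\PP)\PP
  [2,8] S\(S\PP)   <
    [2,7] PP   <
      [2,3] "near" : PP\NP
      [3,7] PP\(PP\NP)   <
        [3,6] PP   >
          [3,4] "no" : PP/N
          [4,6] N   >
            [4,5] "park" : N/S
            [5,6] "from" : S
        [6,7] "in" : (PP\(PP\NP))\PP
    [7,8] "clearly" : (S\(S\PP))\PP

[0,1] PP  lex  "sent"
[1,2] (S\PP)\PP  lex  "today"
[0,2] S\PP  <  k=1
[2,3] PP\NP  lex  "near"
[3,4] PP/N  lex  "no"
[4,5] N/S  lex  "park"
[5,6] S  lex  "from"
[4,6] N  >  k=5
[3,6] PP  >  k=4
[6,7] (PP\(PP\NP))\PP  lex  "in"
[3,7] PP\(PP\NP)  <  k=6
[2,7] PP  <  k=3
[7,8] (S\(S\PP))\PP  lex  "clearly"
[2,8] S\(S\PP)  <  k=7
[0,8] S  <  k=2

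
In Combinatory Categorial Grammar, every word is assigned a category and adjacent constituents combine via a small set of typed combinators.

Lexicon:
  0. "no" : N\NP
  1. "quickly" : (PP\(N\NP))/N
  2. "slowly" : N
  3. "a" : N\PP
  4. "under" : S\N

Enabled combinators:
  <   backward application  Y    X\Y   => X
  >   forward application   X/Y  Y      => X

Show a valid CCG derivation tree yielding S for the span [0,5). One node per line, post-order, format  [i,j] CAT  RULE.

[0,5] S   <
  [0,4] N   <
    [0,3] PP   <
      [0,1] "no" : N\NP
      [1,3] PP\(N\NP)   >
        [1,2] "quickly" : (PP\(N\NP))/N
        [2,3] "slowly" : N
    [3,4] "a" : N\PP
  [4,5] "under" : S\N

[0,1] N\NP  lex  "no"
[1,2] (PP\(N\NP))/N  lex  "quickly"
[2,3] N  lex  "slowly"
[1,3] PP\(N\NP)  >  k=2
[0,3] PP  <  k=1
[3,4] N\PP  lex  "a"
[0,4] N  <  k=3
[4,5] S\N  lex  "under"
[0,5] S  <  k=4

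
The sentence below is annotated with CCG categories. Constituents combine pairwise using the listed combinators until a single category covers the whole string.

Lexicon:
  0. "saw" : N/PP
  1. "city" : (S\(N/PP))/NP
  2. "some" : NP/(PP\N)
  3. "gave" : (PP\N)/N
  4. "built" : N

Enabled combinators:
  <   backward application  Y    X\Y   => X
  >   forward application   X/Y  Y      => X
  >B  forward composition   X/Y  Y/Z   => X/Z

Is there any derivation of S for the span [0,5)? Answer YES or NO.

[0,5] S   <
  [0,1] "saw" : N/PP
  [1,5] S\(N/PP)   >
    [1,2] "city" : (S\(N/PP))/NP
    [2,5] NP   >
      [2,3] "some" : NP/(PP\N)
      [3,5] PP\N   >
        [3,4] "gave" : (PP\N)/N
        [4,5] "built" : N

YES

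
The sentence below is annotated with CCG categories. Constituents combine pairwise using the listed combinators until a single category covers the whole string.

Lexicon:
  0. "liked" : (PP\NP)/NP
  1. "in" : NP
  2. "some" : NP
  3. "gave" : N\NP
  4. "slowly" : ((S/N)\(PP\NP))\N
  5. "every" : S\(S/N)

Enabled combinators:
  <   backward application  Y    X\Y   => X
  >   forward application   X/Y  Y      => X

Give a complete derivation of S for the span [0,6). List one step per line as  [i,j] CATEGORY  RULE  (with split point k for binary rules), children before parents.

[0,6] S   <
  [0,5] S/N   <
    [0,2] PP\NP   >
      [0,1] "liked" : (PP\NP)/NP
      [1,2] "in" : NP
    [2,5] (S/N)\(PP\NP)   <
      [2,4] N   <
        [2,3] "some" : NP
        [3,4] "gave" : N\NP
      [4,5] "slowly" : ((S/N)\(PP\NP))\N
  [5,6] "every" : S\(S/N)

[0,1] (PP\NP)/NP  lex  "liked"
[1,2] NP  lex  "in"
[0,2] PP\NP  >  k=1
[2,3] NP  lex  "some"
[3,4] N\NP  lex  "gave"
[2,4] N  <  k=3
[4,5] ((S/N)\(PP\NP))\N  lex  "slowly"
[2,5] (S/N)\(PP\NP)  <  k=4
[0,5] S/N  <  k=2
[5,6] S\(S/N)  lex  "every"
[0,6] S  <  k=5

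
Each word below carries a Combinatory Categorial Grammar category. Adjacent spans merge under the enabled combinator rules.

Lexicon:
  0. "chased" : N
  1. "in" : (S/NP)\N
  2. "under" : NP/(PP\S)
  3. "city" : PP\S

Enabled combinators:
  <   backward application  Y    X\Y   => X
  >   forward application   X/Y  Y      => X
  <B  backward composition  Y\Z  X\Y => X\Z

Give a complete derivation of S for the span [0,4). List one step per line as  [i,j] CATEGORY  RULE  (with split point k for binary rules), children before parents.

[0,4] S   >
  [0,2] S/NP   <
    [0,1] "chased" : N
    [1,2] "in" : (S/NP)\N
  [2,4] NP   >
    [2,3] "under" : NP/(PP\S)
    [3,4] "city" : PP\S

[0,1] N  lex  "chased"
[1,2] (S/NP)\N  lex  "in"
[0,2] S/NP  <  k=1
[2,3] NP/(PP\S)  lex  "under"
[3,4] PP\S  lex  "city"
[2,4] NP  >  k=3
[0,4] S  >  k=2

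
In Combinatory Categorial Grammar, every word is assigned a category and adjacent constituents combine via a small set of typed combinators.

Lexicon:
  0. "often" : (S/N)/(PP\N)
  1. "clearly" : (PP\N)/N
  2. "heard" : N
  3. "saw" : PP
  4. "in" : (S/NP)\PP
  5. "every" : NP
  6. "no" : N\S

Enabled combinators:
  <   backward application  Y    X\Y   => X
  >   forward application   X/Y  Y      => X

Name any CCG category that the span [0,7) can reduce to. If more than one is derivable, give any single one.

S

[0,7] S   >
  [0,3] S/N   >
    [0,1] "often" : (S/N)/(PP\N)
    [1,3] PP\N   >
      [1,2] "clearly" : (PP\N)/N
      [2,3] "heard" : N
  [3,7] N   <
    [3,6] S   >
      [3,5] S/NP   <
        [3,4] "saw" : PP
        [4,5] "in" : (S/NP)\PP
      [5,6] "every" : NP
    [6,7] "no" : N\S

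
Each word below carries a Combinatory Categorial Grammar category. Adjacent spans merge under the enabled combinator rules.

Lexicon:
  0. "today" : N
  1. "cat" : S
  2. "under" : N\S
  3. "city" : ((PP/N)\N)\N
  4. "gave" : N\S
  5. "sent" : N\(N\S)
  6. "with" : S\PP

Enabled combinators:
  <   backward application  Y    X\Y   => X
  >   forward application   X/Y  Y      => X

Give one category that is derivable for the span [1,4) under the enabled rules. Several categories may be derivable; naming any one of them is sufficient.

[0,7] S   <
  [0,6] PP   >
    [0,4] PP/N   <
      [0,1] "today" : N
      [1,4] (PP/N)\N   <
        [1,3] N   <
          [1,2] "cat" : S
          [2,3] "under" : N\S
        [3,4] "city" : ((PP/N)\N)\N
    [4,6] N   <
      [4,5] "gave" : N\S
      [5,6] "sent" : N\(N\S)
  [6,7] "with" : S\PP

(PP/N)\N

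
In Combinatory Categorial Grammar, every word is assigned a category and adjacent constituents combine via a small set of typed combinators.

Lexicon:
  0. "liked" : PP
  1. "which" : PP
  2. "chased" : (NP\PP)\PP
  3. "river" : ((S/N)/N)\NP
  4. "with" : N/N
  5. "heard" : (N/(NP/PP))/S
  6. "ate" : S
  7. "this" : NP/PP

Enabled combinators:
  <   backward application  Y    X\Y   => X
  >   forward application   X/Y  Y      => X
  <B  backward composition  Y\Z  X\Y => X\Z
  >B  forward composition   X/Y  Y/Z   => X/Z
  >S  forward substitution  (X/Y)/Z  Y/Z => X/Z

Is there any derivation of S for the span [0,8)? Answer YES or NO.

[0,8] S   >
  [0,5] S/N   >S
    [0,4] (S/N)/N   <
      [0,3] NP   <
        [0,1] "liked" : PP
        [1,3] NP\PP   <
          [1,2] "which" : PP
          [2,3] "chased" : (NP\PP)\PP
      [3,4] "river" : ((S/N)/N)\NP
    [4,5] "with" : N/N
  [5,8] N   >
    [5,7] N/(NP/PP)   >
      [5,6] "heard" : (N/(NP/PP))/S
      [6,7] "ate" : S
    [7,8] "this" : NP/PP

YES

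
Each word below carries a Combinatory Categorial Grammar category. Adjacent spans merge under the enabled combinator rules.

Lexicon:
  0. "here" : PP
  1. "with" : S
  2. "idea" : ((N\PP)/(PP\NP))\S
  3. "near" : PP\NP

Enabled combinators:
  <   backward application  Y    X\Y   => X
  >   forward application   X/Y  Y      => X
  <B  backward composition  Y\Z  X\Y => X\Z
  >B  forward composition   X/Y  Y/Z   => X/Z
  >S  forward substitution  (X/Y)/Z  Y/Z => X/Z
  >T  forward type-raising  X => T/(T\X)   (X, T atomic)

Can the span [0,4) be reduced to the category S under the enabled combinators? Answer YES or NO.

NO

PP S ((N\PP)/(PP\NP))\S PP\NP
CKY chart[0,4] = {N, N/(N\N), NP/(NP\N), PP/(PP\N), S/(S\N)}; S ∉ chart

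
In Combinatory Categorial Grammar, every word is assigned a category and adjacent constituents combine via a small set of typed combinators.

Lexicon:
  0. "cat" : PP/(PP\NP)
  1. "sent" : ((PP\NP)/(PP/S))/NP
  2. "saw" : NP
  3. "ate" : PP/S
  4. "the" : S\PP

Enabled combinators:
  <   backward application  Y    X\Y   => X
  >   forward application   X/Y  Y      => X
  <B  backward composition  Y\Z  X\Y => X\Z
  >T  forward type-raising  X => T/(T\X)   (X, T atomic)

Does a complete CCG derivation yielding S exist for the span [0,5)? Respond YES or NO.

[0,5] S   <
  [0,4] PP   >
    [0,1] "cat" : PP/(PP\NP)
    [1,4] PP\NP   >
      [1,3] (PP\NP)/(PP/S)   >
        [1,2] "sent" : ((PP\NP)/(PP/S))/NP
        [2,3] "saw" : NP
      [3,4] "ate" : PP/S
  [4,5] "the" : S\PP

YES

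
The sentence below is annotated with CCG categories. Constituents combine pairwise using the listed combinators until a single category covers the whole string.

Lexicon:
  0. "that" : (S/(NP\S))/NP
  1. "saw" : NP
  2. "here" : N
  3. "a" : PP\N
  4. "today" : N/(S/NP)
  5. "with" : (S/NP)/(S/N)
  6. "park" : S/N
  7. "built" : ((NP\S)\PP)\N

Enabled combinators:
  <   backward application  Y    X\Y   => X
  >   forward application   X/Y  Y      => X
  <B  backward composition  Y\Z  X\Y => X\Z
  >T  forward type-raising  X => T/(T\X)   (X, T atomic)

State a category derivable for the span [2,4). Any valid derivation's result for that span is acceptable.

PP

[0,8] S   >
  [0,2] S/(NP\S)   >
    [0,1] "that" : (S/(NP\S))/NP
    [1,2] "saw" : NP
  [2,8] NP\S   <
    [2,4] PP   >
      [2,3] PP/(PP\N)   >T
        [2,3] "here" : N
      [3,4] "a" : PP\N
    [4,8] (NP\S)\PP   <
      [4,7] N   >
        [4,5] "today" : N/(S/NP)
        [5,7] S/NP   >
          [5,6] "with" : (S/NP)/(S/N)
          [6,7] "park" : S/N
      [7,8] "built" : ((NP\S)\PP)\N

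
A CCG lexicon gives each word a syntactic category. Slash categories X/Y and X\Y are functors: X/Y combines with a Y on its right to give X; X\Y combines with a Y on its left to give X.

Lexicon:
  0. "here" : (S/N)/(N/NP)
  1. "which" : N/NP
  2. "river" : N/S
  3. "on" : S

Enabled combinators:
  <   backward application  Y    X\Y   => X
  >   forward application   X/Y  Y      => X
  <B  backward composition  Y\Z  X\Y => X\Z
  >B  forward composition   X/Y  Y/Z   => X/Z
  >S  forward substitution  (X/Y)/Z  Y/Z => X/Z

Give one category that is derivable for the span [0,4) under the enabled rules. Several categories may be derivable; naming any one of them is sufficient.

S

[0,4] S   >
  [0,2] S/N   >
    [0,1] "here" : (S/N)/(N/NP)
    [1,2] "which" : N/NP
  [2,4] N   >
    [2,3] "river" : N/S
    [3,4] "on" : S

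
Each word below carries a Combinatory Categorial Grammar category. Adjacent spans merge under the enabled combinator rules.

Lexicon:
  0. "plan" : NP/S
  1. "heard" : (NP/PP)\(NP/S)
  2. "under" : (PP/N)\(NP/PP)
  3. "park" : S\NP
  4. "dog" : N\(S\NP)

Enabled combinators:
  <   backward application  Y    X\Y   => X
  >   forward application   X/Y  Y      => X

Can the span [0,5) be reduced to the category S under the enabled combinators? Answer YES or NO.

NP/S (NP/PP)\(NP/S) (PP/N)\(NP/PP) S\NP N\(S\NP)
CKY chart[0,5] = {PP}; S ∉ chart

NO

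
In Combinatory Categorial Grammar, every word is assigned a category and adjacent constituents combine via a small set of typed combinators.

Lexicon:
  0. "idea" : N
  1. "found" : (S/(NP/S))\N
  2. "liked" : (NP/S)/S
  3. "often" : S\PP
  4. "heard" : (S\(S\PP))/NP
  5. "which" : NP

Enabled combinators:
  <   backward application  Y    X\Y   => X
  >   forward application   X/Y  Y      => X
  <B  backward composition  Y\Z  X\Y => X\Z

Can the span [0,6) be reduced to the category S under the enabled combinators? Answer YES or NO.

[0,6] S   >
  [0,2] S/(NP/S)   <
    [0,1] "idea" : N
    [1,2] "found" : (S/(NP/S))\N
  [2,6] NP/S   >
    [2,3] "liked" : (NP/S)/S
    [3,6] S   <
      [3,4] "often" : S\PP
      [4,6] S\(S\PP)   >
        [4,5] "heard" : (S\(S\PP))/NP
        [5,6] "which" : NP

YES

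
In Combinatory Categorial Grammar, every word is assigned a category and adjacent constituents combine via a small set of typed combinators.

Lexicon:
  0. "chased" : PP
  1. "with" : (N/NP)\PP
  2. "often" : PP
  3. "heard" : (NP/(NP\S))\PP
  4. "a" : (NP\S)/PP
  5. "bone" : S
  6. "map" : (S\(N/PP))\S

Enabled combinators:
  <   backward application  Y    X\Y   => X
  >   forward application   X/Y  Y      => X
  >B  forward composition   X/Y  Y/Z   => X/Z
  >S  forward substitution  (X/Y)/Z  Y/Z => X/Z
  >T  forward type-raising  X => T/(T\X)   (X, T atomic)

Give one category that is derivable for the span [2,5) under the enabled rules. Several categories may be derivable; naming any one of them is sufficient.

[0,7] S   <
  [0,5] N/PP   >B
    [0,2] N/NP   <
      [0,1] "chased" : PP
      [1,2] "with" : (N/NP)\PP
    [2,5] NP/PP   >B
      [2,4] NP/(NP\S)   <
        [2,3] "often" : PP
        [3,4] "heard" : (NP/(NP\S))\PP
      [4,5] "a" : (NP\S)/PP
  [5,7] S\(N/PP)   <
    [5,6] "bone" : S
    [6,7] "map" : (S\(N/PP))\S

NP/PP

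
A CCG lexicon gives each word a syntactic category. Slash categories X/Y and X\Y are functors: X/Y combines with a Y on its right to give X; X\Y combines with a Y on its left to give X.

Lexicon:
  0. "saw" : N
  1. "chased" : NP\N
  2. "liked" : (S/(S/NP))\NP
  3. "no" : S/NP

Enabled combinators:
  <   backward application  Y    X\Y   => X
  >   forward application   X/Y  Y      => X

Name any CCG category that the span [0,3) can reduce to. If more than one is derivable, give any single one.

[0,4] S   >
  [0,3] S/(S/NP)   <
    [0,2] NP   <
      [0,1] "saw" : N
      [1,2] "chased" : NP\N
    [2,3] "liked" : (S/(S/NP))\NP
  [3,4] "no" : S/NP

S/(S/NP)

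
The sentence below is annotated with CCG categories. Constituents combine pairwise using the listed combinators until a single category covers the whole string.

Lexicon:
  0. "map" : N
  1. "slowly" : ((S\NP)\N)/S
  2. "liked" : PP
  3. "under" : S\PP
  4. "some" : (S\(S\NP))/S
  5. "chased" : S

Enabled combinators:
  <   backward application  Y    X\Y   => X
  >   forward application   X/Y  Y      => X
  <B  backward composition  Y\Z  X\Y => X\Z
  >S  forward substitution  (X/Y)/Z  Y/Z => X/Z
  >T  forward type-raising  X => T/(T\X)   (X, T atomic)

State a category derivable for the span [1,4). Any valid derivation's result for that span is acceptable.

(S\NP)\N

[0,6] S   <
  [0,4] S\NP   <
    [0,1] "map" : N
    [1,4] (S\NP)\N   >
      [1,2] "slowly" : ((S\NP)\N)/S
      [2,4] S   >
        [2,3] S/(S\PP)   >T
          [2,3] "liked" : PP
        [3,4] "under" : S\PP
  [4,6] S\(S\NP)   >
    [4,5] "some" : (S\(S\NP))/S
    [5,6] "chased" : S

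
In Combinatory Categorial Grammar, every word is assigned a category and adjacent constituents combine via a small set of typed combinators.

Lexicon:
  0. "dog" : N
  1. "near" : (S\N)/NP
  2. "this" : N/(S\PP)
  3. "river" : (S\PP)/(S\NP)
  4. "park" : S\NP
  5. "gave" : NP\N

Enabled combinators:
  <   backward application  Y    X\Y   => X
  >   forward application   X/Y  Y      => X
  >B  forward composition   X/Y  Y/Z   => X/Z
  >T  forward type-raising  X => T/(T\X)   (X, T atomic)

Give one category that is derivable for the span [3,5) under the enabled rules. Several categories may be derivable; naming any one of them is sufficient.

S\PP

[0,6] S   <
  [0,1] "dog" : N
  [1,6] S\N   >
    [1,2] "near" : (S\N)/NP
    [2,6] NP   <
      [2,5] N   >
        [2,3] "this" : N/(S\PP)
        [3,5] S\PP   >
          [3,4] "river" : (S\PP)/(S\NP)
          [4,5] "park" : S\NP
      [5,6] "gave" : NP\N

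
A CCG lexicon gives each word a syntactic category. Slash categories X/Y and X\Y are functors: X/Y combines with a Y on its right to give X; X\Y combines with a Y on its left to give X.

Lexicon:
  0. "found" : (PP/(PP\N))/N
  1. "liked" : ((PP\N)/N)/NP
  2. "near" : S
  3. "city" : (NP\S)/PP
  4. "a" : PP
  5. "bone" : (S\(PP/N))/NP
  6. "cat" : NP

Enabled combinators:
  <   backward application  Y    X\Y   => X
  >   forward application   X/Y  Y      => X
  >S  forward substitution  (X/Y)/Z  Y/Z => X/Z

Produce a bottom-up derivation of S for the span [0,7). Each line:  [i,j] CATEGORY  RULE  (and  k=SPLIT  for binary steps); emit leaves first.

[0,7] S   <
  [0,5] PP/N   >S
    [0,1] "found" : (PP/(PP\N))/N
    [1,5] (PP\N)/N   >
      [1,2] "liked" : ((PP\N)/N)/NP
      [2,5] NP   <
        [2,3] "near" : S
        [3,5] NP\S   >
          [3,4] "city" : (NP\S)/PP
          [4,5] "a" : PP
  [5,7] S\(PP/N)   >
    [5,6] "bone" : (S\(PP/N))/NP
    [6,7] "cat" : NP

[0,1] (PP/(PP\N))/N  lex  "found"
[1,2] ((PP\N)/N)/NP  lex  "liked"
[2,3] S  lex  "near"
[3,4] (NP\S)/PP  lex  "city"
[4,5] PP  lex  "a"
[3,5] NP\S  >  k=4
[2,5] NP  <  k=3
[1,5] (PP\N)/N  >  k=2
[0,5] PP/N  >S  k=1
[5,6] (S\(PP/N))/NP  lex  "bone"
[6,7] NP  lex  "cat"
[5,7] S\(PP/N)  >  k=6
[0,7] S  <  k=5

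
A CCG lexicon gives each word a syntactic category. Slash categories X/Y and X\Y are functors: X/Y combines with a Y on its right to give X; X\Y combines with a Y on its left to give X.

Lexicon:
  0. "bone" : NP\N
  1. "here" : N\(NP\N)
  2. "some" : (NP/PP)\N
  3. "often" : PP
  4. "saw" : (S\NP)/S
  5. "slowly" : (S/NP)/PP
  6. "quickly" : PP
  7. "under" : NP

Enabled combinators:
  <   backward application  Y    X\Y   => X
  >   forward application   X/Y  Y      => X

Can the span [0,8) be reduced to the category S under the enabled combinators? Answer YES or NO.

[0,8] S   <
  [0,4] NP   >
    [0,3] NP/PP   <
      [0,2] N   <
        [0,1] "bone" : NP\N
        [1,2] "here" : N\(NP\N)
      [2,3] "some" : (NP/PP)\N
    [3,4] "often" : PP
  [4,8] S\NP   >
    [4,5] "saw" : (S\NP)/S
    [5,8] S   >
      [5,7] S/NP   >
        [5,6] "slowly" : (S/NP)/PP
        [6,7] "quickly" : PP
      [7,8] "under" : NP

YES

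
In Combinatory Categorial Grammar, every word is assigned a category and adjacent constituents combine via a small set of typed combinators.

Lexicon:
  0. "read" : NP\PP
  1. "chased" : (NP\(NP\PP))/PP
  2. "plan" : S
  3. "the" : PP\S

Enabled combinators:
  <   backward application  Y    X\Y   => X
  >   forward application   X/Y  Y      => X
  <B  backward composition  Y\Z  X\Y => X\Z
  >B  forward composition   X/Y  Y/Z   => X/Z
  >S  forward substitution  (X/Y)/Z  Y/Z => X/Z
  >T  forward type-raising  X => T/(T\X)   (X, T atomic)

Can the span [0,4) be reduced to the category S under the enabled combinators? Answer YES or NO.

NO

NP\PP (NP\(NP\PP))/PP S PP\S
CKY chart[0,4] = {N/(N\NP), NP, NP/(NP\NP), PP/(PP\NP), S/(S\NP)}; S ∉ chart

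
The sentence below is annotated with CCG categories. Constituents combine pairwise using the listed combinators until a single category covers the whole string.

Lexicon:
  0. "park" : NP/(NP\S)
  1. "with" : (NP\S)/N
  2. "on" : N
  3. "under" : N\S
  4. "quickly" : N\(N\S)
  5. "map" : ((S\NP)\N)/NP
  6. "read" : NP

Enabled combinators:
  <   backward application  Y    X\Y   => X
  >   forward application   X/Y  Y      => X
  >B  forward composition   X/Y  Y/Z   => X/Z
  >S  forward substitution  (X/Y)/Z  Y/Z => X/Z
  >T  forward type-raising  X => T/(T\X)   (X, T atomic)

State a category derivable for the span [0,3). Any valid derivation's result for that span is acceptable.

NP

[0,7] S   <
  [0,3] NP   >
    [0,1] "park" : NP/(NP\S)
    [1,3] NP\S   >
      [1,2] "with" : (NP\S)/N
      [2,3] "on" : N
  [3,7] S\NP   <
    [3,5] N   <
      [3,4] "under" : N\S
      [4,5] "quickly" : N\(N\S)
    [5,7] (S\NP)\N   >
      [5,6] "map" : ((S\NP)\N)/NP
      [6,7] "read" : NP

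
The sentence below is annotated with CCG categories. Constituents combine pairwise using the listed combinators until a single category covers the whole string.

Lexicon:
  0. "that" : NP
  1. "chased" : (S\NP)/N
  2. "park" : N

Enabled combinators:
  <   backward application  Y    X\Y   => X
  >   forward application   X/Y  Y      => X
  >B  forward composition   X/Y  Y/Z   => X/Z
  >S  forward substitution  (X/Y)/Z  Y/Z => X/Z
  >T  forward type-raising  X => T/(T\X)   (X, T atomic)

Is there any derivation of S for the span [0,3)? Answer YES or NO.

[0,3] S   <
  [0,1] "that" : NP
  [1,3] S\NP   >
    [1,2] "chased" : (S\NP)/N
    [2,3] "park" : N

YES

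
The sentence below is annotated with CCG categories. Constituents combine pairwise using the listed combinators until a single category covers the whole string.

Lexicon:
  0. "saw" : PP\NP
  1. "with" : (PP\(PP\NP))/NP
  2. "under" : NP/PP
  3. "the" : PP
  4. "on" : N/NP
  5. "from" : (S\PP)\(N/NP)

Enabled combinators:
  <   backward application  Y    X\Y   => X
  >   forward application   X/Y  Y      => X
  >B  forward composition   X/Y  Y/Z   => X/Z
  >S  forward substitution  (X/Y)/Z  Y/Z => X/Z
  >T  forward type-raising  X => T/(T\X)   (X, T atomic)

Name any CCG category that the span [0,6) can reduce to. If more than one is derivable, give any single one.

[0,6] S   <
  [0,4] PP   <
    [0,1] "saw" : PP\NP
    [1,4] PP\(PP\NP)   >
      [1,2] "with" : (PP\(PP\NP))/NP
      [2,4] NP   >
        [2,3] "under" : NP/PP
        [3,4] "the" : PP
  [4,6] S\PP   <
    [4,5] "on" : N/NP
    [5,6] "from" : (S\PP)\(N/NP)

S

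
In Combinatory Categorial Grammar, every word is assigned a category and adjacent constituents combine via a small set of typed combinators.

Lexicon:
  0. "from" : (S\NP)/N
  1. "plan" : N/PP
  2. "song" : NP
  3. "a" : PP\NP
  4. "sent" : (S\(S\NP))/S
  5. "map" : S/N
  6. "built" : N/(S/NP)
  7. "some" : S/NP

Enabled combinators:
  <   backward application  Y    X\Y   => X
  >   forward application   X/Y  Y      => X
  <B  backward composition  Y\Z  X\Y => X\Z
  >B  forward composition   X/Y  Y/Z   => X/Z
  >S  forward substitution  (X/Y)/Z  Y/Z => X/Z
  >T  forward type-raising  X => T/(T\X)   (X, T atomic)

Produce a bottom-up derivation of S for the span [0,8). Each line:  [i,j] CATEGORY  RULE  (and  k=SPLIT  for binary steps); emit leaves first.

[0,1] (S\NP)/N  lex  "from"
[1,2] N/PP  lex  "plan"
[2,3] NP  lex  "song"
[3,4] PP\NP  lex  "a"
[2,4] PP  <  k=3
[1,4] N  >  k=2
[0,4] S\NP  >  k=1
[4,5] (S\(S\NP))/S  lex  "sent"
[5,6] S/N  lex  "map"
[6,7] N/(S/NP)  lex  "built"
[7,8] S/NP  lex  "some"
[6,8] N  >  k=7
[5,8] S  >  k=6
[4,8] S\(S\NP)  >  k=5
[0,8] S  <  k=4

[0,8] S   <
  [0,4] S\NP   >
    [0,1] "from" : (S\NP)/N
    [1,4] N   >
      [1,2] "plan" : N/PP
      [2,4] PP   <
        [2,3] "song" : NP
        [3,4] "a" : PP\NP
  [4,8] S\(S\NP)   >
    [4,5] "sent" : (S\(S\NP))/S
    [5,8] S   >
      [5,6] "map" : S/N
      [6,8] N   >
        [6,7] "built" : N/(S/NP)
        [7,8] "some" : S/NP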